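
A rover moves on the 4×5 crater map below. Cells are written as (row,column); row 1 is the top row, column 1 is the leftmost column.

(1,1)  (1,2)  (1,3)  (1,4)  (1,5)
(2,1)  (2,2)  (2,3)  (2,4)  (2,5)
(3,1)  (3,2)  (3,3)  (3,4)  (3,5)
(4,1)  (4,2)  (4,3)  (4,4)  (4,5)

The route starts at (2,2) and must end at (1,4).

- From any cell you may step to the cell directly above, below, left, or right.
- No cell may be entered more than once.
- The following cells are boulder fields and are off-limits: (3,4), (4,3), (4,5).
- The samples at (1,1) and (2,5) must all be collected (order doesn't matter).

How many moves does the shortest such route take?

Any route passes through (1,1) and (2,5) in some order between (2,2) and (1,4). Summing Manhattan distances along each leg and taking the cheapest ordering ((2,2) → (1,1) → (2,5) → (1,4)) gives a lower bound of 2 + 5 + 2 = 9 moves.
A route of 9 moves achieves this: (2,2) → (2,1) → (1,1) → (1,2) → (1,3) → (2,3) → (2,4) → (2,5) → (1,5) → (1,4).
Since 9 matches the lower bound, it is optimal.

9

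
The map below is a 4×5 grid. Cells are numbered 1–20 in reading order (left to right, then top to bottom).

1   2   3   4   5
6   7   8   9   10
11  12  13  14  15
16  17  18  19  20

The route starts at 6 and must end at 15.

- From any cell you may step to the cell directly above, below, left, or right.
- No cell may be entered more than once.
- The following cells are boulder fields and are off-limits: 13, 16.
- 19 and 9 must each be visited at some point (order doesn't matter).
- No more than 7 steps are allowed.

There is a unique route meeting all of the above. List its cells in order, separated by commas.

6, 7, 8, 9, 14, 19, 20, 15

Any route must reach 19 and 9 and still end at 15 within 7 moves, so the order of the required stops is forced.
Route from 6: right 3 to 9, down 2 to 19, right 1 to 20, up 1 to 15 — 7 moves in all.
Check: all required cells visited; 7 ≤ 7 moves.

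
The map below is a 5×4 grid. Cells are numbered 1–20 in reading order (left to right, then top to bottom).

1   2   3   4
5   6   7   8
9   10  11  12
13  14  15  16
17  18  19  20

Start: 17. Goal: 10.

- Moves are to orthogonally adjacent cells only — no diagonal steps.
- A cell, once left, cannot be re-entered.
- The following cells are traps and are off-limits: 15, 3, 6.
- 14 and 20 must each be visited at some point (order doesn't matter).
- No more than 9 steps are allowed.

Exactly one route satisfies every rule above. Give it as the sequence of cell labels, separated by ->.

The budget equals the shortest possible length, so every move has to be on a shortest route through the required cells.
Route from 17: up to 13, right to 14, down to 18, 2× right (reaching 20), 2× up (reaching 12), 2× left (reaching 10) — 9 moves in all.
Check: all required cells visited; 9 ≤ 9 moves.

17 -> 13 -> 14 -> 18 -> 19 -> 20 -> 16 -> 12 -> 11 -> 10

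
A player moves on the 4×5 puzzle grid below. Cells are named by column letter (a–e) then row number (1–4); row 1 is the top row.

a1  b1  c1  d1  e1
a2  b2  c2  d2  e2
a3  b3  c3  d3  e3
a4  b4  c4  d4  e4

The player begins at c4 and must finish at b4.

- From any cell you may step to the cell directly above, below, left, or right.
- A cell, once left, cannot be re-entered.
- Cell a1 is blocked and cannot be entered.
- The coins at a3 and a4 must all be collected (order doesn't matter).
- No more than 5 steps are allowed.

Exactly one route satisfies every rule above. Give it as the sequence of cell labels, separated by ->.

c4 -> c3 -> b3 -> a3 -> a4 -> b4

Any route must reach a3 and a4 and still end at b4 within 5 moves, so the order of the required stops is forced.
Route from c4: up 1 to c3, left 2 to a3, down 1 to a4, right 1 to b4 — 5 moves in all.
Check: all required cells visited; 5 ≤ 5 moves.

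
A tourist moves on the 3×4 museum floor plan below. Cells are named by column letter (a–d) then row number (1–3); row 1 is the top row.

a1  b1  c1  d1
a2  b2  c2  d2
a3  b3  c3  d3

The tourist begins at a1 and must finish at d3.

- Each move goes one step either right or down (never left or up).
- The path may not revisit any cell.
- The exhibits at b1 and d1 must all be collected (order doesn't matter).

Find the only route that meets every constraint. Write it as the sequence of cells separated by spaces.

Moves only go right or down, so the column and row indices never decrease.
Route from a1: 3× right (reaching d1), 2× down (reaching d3) — 5 moves in all.
Check: all required cells visited.

a1 b1 c1 d1 d2 d3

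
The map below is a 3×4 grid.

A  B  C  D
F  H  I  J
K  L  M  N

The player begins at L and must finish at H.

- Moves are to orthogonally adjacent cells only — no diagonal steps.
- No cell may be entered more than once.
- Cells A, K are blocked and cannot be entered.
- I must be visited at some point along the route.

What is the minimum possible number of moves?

Any route passes through I somewhere between L and H. Summing Manhattan distances along the two legs (L → I → H) gives a lower bound of 2 + 1 = 3 moves.
A route of 3 moves achieves this: L → M → I → H.
Since 3 matches the lower bound, it is optimal.

3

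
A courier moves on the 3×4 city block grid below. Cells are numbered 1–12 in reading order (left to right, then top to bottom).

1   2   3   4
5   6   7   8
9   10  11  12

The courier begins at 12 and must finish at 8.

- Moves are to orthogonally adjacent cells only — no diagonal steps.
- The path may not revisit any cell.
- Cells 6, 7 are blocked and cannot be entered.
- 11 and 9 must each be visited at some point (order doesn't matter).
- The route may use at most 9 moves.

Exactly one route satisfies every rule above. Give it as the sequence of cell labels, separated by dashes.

Any route must reach 11 and 9 and still end at 8 within 9 moves, so the order of the required stops is forced.
Route from 12: 3× left (reaching 9), 2× up (reaching 1), 3× right (reaching 4), down to 8 — 9 moves in all.
Check: all required cells visited; 9 ≤ 9 moves.

12 - 11 - 10 - 9 - 5 - 1 - 2 - 3 - 4 - 8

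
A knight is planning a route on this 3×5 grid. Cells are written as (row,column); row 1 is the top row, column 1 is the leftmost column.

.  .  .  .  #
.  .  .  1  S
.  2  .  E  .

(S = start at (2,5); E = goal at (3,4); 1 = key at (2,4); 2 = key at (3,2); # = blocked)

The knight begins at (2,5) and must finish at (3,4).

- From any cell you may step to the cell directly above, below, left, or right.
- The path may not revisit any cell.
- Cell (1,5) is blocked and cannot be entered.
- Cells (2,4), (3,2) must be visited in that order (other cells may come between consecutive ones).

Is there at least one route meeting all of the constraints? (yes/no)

One route that works: (2,5) → (2,4) → (2,3) → (2,2) → (3,2) → (3,3) → (3,4).

yes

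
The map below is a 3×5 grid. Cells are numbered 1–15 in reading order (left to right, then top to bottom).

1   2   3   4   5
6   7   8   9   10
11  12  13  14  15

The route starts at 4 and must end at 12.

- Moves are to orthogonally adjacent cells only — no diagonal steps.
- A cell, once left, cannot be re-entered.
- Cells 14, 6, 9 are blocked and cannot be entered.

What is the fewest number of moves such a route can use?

4

The Manhattan distance from 4 to 12 is |1−3| + |4−2| = 4, so at least 4 moves are needed.
A route of 4 moves achieves this: 4 → 3 → 8 → 13 → 12.
Since 4 matches the lower bound, it is optimal.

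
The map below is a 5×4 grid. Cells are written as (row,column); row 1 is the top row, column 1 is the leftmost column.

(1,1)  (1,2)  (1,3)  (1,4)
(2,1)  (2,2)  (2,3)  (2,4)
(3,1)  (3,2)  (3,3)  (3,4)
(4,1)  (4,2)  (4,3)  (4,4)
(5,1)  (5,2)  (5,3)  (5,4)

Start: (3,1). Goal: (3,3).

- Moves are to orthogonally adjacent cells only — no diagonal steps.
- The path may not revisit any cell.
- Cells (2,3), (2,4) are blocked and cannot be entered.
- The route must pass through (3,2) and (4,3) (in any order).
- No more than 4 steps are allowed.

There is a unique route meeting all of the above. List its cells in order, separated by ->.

(3,1) -> (3,2) -> (4,2) -> (4,3) -> (3,3)

The 4-move cap with required stops at (3,2), (4,3) leaves no slack for detours.
Route from (3,1): right to (3,2), down to (4,2), right to (4,3), up to (3,3) — 4 moves in all.
Check: all required cells visited; 4 ≤ 4 moves.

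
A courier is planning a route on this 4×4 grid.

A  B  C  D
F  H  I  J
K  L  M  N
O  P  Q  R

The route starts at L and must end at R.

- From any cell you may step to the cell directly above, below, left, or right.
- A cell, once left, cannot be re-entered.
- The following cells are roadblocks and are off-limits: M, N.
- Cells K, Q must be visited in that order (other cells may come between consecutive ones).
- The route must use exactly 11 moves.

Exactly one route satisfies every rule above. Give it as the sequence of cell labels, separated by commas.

The waypoints must appear in the order K, Q, with no cell reused.
Route from L: up 1 to H, right 1 to I, up 1 to C, left 2 to A, down 3 to O, right 3 to R — 11 moves in all.
Check: order respected (K at step 7, Q at step 10); 11 moves as required.

L, H, I, C, B, A, F, K, O, P, Q, R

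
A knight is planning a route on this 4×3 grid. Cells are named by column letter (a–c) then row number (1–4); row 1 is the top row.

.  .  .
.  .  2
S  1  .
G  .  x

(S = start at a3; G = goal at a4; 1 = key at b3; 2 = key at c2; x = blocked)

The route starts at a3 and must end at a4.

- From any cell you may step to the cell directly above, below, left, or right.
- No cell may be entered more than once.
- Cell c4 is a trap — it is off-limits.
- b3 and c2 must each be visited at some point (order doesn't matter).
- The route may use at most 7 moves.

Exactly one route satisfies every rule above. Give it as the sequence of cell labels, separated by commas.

a3, a2, b2, c2, c3, b3, b4, a4

The 7-move cap with required stops at b3, c2 leaves no slack for detours.
Route from a3: up to a2, 2× right (reaching c2), down to c3, left to b3, down to b4, left to a4 — 7 moves in all.
Check: all required cells visited; 7 ≤ 7 moves.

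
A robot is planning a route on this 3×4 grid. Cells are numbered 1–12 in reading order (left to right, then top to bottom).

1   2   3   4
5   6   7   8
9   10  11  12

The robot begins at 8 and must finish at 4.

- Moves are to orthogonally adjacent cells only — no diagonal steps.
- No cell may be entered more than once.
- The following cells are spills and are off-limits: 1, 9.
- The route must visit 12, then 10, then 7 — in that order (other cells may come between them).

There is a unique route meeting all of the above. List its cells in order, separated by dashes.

The waypoints must appear in the order 12, 10, 7, with no cell reused.
Route from 8: down to 12, 2× left (reaching 10), up to 6, right to 7, up to 3, right to 4 — 7 moves in all.
Check: order respected (12 at step 1, 10 at step 3, 7 at step 5).

8 - 12 - 11 - 10 - 6 - 7 - 3 - 4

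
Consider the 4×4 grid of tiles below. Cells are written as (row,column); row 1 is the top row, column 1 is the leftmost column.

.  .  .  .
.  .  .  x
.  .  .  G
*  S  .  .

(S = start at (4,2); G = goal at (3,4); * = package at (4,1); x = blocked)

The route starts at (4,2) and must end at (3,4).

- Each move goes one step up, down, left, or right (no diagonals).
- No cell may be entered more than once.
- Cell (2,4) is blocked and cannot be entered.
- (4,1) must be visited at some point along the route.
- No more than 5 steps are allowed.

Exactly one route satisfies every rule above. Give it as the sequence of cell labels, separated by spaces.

The 5-move cap with required stops at (4,1) leaves no slack for detours.
Route from (4,2): left to (4,1), up to (3,1), 3× right (reaching (3,4)) — 5 moves in all.
Check: all required cells visited; 5 ≤ 5 moves.

(4,2) (4,1) (3,1) (3,2) (3,3) (3,4)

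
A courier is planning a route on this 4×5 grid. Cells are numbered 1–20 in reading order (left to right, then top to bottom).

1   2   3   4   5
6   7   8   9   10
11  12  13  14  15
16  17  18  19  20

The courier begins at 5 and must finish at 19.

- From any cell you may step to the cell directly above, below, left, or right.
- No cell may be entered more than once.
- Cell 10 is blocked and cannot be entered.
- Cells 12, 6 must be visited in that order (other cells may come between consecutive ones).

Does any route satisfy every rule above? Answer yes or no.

yes

One route that works: 5 → 4 → 9 → 14 → 13 → 12 → 7 → 6 → 11 → 16 → 17 → 18 → 19.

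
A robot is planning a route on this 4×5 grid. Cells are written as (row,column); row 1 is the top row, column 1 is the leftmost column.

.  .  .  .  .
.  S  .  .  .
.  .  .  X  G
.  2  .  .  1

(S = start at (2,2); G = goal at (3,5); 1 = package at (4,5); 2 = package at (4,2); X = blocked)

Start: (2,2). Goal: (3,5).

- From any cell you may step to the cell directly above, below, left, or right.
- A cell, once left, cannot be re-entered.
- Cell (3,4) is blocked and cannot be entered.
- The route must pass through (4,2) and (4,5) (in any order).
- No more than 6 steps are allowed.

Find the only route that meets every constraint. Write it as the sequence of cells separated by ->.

The 6-move cap with required stops at (4,2), (4,5) leaves no slack for detours.
Route from (2,2): 2× down (reaching (4,2)), 3× right (reaching (4,5)), up to (3,5) — 6 moves in all.
Check: all required cells visited; 6 ≤ 6 moves.

(2,2) -> (3,2) -> (4,2) -> (4,3) -> (4,4) -> (4,5) -> (3,5)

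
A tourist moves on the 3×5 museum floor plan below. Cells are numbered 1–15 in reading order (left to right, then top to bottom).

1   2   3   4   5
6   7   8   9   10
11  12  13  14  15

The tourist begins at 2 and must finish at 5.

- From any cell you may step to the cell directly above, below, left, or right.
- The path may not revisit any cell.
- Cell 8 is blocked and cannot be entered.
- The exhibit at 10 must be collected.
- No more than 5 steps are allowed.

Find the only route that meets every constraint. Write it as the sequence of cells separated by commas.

The 5-move cap with required stops at 10 leaves no slack for detours.
Route from 2: right 2 to 4, down 1 to 9, right 1 to 10, up 1 to 5 — 5 moves in all.
Check: all required cells visited; 5 ≤ 5 moves.

2, 3, 4, 9, 10, 5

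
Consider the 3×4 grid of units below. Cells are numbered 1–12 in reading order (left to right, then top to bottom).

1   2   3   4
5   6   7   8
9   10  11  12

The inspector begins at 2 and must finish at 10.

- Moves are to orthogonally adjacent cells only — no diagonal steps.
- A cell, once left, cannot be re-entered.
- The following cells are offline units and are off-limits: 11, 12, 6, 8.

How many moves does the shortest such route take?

4

The Manhattan distance from 2 to 10 is |1−3| + |2−2| = 2, so at least 2 moves are needed.
That bound ignores the blocked cells. Measuring each leg by the fewest moves that actually steer around them (2→10: 4) raises the lower bound to 4.
A route of 4 moves exists: 2 → 1 → 5 → 9 → 10.
Since 4 matches that lower bound, it is optimal.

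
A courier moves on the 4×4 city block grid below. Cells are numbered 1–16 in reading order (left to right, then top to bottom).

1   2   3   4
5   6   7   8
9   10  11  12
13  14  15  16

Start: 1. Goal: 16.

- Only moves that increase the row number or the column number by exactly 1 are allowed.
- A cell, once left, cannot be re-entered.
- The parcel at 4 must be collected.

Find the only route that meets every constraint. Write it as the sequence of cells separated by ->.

Moves only go right or down, so the column and row indices never decrease.
Route from 1: 3× right (reaching 4), 3× down (reaching 16) — 6 moves in all.
Check: all required cells visited.

1 -> 2 -> 3 -> 4 -> 8 -> 12 -> 16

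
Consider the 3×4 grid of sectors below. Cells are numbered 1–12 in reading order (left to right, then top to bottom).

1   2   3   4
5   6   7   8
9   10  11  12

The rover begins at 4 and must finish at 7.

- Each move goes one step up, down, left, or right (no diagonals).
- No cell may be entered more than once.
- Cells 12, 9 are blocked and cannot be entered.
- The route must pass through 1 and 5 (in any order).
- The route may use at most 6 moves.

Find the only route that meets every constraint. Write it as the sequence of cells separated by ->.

4 -> 3 -> 2 -> 1 -> 5 -> 6 -> 7

The budget equals the shortest possible length, so every move has to be on a shortest route through the required cells.
Route from 4: left 3 to 1, down 1 to 5, right 2 to 7 — 6 moves in all.
Check: all required cells visited; 6 ≤ 6 moves.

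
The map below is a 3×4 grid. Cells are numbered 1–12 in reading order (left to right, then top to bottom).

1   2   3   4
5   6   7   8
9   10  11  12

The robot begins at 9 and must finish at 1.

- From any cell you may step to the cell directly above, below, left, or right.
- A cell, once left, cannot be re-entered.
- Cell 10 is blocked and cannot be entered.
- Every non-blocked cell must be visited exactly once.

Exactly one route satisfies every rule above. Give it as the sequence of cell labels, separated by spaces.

9 5 6 7 11 12 8 4 3 2 1

Need to visit all 11 open cells exactly once, starting at 9 and ending at 1.
Cell 11 has only two open neighbours (7 and 12), so the path must pass straight through it: one of those is the cell it's entered from and the other is where it exits.
Route from 9: up 1 to 5, right 2 to 7, down 1 to 11, right 1 to 12, up 2 to 4, left 3 to 1 — 10 moves in all.
Check: all 11 open cells covered.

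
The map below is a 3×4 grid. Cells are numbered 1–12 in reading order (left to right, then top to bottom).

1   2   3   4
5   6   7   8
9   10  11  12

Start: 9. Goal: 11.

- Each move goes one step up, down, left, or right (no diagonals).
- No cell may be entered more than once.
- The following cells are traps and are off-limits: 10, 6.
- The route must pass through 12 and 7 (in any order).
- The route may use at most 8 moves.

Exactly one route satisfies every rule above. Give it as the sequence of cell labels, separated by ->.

The 8-move cap with required stops at 12, 7 leaves no slack for detours.
Route from 9: 2× up (reaching 1), 2× right (reaching 3), down to 7, right to 8, down to 12, left to 11 — 8 moves in all.
Check: all required cells visited; 8 ≤ 8 moves.

9 -> 5 -> 1 -> 2 -> 3 -> 7 -> 8 -> 12 -> 11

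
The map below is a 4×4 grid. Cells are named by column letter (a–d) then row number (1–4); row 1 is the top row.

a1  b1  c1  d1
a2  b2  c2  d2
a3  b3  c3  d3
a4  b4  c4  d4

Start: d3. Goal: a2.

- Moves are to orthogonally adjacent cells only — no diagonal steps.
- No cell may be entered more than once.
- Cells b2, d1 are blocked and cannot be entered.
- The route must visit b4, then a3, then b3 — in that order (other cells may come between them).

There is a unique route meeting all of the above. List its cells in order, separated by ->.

d3 -> d4 -> c4 -> b4 -> a4 -> a3 -> b3 -> c3 -> c2 -> c1 -> b1 -> a1 -> a2

The waypoints must appear in the order b4, a3, b3, with no cell reused.
Route from d3: down 1 to d4, left 3 to a4, up 1 to a3, right 2 to c3, up 2 to c1, left 2 to a1, down 1 to a2 — 12 moves in all.
Check: order respected (b4 at step 3, a3 at step 5, b3 at step 6).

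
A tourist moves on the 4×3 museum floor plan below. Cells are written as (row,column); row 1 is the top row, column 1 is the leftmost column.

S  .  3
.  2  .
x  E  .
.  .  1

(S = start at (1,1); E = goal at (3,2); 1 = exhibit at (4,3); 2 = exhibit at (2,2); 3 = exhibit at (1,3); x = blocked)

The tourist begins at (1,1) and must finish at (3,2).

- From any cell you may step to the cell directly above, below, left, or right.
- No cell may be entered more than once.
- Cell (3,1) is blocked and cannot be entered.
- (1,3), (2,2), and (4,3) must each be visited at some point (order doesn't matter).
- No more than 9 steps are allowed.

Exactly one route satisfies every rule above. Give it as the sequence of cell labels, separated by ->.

The budget equals the shortest possible length, so every move has to be on a shortest route through the required cells.
Route from (1,1): down 1 to (2,1), right 1 to (2,2), up 1 to (1,2), right 1 to (1,3), down 3 to (4,3), left 1 to (4,2), up 1 to (3,2) — 9 moves in all.
Check: all required cells visited; 9 ≤ 9 moves.

(1,1) -> (2,1) -> (2,2) -> (1,2) -> (1,3) -> (2,3) -> (3,3) -> (4,3) -> (4,2) -> (3,2)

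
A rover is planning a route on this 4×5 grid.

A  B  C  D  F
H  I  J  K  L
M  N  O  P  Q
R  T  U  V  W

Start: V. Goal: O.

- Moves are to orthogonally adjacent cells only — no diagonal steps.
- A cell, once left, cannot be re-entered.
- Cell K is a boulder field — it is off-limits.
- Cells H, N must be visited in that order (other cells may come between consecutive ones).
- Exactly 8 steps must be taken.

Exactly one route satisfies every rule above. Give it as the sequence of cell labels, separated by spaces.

V U T R M H I N O

The waypoints must appear in the order H, N, with no cell reused.
Route from V: left 3 to R, up 2 to H, right 1 to I, down 1 to N, right 1 to O — 8 moves in all.
Check: order respected (H at step 5, N at step 7); 8 moves as required.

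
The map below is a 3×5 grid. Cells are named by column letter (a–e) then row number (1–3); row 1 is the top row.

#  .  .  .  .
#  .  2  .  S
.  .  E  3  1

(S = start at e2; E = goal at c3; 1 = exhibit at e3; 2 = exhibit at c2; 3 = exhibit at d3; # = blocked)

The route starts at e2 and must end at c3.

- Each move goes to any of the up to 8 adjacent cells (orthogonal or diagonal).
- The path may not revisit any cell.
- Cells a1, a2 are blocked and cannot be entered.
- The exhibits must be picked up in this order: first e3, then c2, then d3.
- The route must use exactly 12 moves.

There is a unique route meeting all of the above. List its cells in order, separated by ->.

The waypoints must appear in the order e3, c2, d3, with no cell reused.
Route from e2: down 1 to e3, up-left 1 to d2, up-right 1 to e1, left 3 to b1, down 1 to b2, down-left 1 to a3, right 1 to b3, up-right 1 to c2, down-right 1 to d3, left 1 to c3 — 12 moves in all.
Check: order respected (1 at step 1, 2 at step 10, 3 at step 11); 12 moves as required.

e2 -> e3 -> d2 -> e1 -> d1 -> c1 -> b1 -> b2 -> a3 -> b3 -> c2 -> d3 -> c3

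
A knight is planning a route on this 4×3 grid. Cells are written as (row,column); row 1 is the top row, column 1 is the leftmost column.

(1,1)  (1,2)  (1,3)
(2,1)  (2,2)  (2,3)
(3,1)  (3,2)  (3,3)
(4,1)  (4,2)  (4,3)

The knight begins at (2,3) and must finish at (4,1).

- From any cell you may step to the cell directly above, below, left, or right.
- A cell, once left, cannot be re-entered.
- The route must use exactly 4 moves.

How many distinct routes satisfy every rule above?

Need simple routes of exactly 4 moves from (2,3) to (4,1) (Manhattan distance 4, so 0 moves are spent on a detour and 0 undoing it).
Enumerating: (2,3) (3,3) (4,3) (4,2) (4,1) | (2,3) (3,3) (3,2) (4,2) (4,1) | (2,3) (3,3) (3,2) (3,1) (4,1) | (2,3) (2,2) (3,2) (4,2) (4,1) | (2,3) (2,2) (3,2) (3,1) (4,1) | (2,3) (2,2) (2,1) (3,1) (4,1).
That gives 6 routes.

6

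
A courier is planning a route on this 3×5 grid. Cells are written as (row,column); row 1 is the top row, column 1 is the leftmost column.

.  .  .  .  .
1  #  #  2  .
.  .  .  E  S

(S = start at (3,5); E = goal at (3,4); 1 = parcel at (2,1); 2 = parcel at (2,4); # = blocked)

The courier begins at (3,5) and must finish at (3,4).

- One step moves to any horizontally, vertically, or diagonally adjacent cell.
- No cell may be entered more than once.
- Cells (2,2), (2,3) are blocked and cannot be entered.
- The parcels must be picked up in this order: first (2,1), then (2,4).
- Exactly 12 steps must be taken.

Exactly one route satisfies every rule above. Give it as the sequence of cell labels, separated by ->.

(3,5) -> (2,5) -> (1,5) -> (1,4) -> (1,3) -> (1,2) -> (1,1) -> (2,1) -> (3,1) -> (3,2) -> (3,3) -> (2,4) -> (3,4)

The waypoints must appear in the order (2,1), (2,4), with no cell reused.
Route from (3,5): 2× up (reaching (1,5)), 4× left (reaching (1,1)), 2× down (reaching (3,1)), 2× right (reaching (3,3)), up-right to (2,4), down to (3,4) — 12 moves in all.
Check: order respected (1 at step 7, 2 at step 11); 12 moves as required.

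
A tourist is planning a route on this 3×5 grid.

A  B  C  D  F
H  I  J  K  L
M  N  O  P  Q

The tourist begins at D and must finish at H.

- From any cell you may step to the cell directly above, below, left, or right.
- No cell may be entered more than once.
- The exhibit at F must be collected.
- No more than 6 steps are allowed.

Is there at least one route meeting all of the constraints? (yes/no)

One route that works: D → F → L → K → J → I → H.

yes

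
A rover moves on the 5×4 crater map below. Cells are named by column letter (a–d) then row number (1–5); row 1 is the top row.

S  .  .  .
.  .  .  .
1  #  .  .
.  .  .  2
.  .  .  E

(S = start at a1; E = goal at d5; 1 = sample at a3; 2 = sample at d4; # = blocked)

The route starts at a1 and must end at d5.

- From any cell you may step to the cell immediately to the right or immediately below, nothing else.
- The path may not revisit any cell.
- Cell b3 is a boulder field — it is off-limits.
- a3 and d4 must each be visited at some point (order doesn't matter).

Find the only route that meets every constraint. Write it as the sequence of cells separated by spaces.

a1 a2 a3 a4 b4 c4 d4 d5

Moves only go right or down, so the column and row indices never decrease.
Route from a1: down 3 to a4, right 3 to d4, down 1 to d5 — 7 moves in all.
Check: all required cells visited.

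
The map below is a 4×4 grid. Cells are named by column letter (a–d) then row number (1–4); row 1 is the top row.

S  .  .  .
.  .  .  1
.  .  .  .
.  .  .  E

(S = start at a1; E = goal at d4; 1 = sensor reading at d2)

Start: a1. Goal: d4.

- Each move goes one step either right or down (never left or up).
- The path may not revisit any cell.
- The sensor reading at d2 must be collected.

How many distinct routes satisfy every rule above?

A right/down-only route from a1 to d4 makes exactly 3 down-moves and 3 right-moves in some order.
With no other constraints that would be C(6,3) = 20 routes.
Split at d2 and multiply the segment counts: a1→d2: 4; d2→d4: 1; product = 4.
That gives 4 routes.

4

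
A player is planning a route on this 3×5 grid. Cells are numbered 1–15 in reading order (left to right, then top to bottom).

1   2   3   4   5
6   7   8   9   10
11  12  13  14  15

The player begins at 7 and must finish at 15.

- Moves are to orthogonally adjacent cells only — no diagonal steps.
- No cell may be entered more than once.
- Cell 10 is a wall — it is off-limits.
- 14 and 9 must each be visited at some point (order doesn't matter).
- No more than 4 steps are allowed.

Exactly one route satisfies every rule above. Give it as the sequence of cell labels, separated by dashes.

7 - 8 - 9 - 14 - 15

The budget equals the shortest possible length, so every move has to be on a shortest route through the required cells.
Route from 7: 2× right (reaching 9), down to 14, right to 15 — 4 moves in all.
Check: all required cells visited; 4 ≤ 4 moves.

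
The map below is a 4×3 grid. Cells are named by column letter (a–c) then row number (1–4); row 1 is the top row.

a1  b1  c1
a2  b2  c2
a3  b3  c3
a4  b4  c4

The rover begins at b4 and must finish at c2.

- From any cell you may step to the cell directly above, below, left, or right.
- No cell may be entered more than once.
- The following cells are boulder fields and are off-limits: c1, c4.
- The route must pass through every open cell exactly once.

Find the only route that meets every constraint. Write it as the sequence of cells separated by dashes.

Need to visit all 10 open cells exactly once, starting at b4 and ending at c2.
Cell b1 has only two open neighbours (b2 and a1), so the path must pass straight through it: one of those is the cell it's entered from and the other is where it exits.
Route from b4: left 1 to a4, up 3 to a1, right 1 to b1, down 2 to b3, right 1 to c3, up 1 to c2 — 9 moves in all.
Check: all 10 open cells covered.

b4 - a4 - a3 - a2 - a1 - b1 - b2 - b3 - c3 - c2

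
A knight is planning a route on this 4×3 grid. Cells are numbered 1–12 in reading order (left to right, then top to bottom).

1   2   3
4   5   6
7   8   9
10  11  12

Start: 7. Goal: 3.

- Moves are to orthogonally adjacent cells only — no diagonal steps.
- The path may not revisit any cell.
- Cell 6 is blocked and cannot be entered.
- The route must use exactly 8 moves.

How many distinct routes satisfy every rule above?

2

Need simple routes of exactly 8 moves from 7 to 3 (Manhattan distance 4, so 2 moves are spent on a detour and 2 undoing it).
Enumerating: 7 10 11 8 5 4 1 2 3 | 7 10 11 12 9 8 5 2 3.
That gives 2 routes.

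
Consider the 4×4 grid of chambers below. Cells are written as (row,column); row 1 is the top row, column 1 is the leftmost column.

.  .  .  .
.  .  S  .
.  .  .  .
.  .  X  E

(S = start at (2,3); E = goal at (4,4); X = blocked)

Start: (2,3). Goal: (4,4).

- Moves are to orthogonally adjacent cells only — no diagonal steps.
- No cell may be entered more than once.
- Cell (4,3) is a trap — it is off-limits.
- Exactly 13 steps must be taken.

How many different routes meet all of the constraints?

5

Need simple routes of exactly 13 moves from (2,3) to (4,4) (Manhattan distance 3, so 5 moves are spent on a detour and 5 undoing it).
Enumerating: (2,3) (3,3) (3,2) (4,2) (4,1) (3,1) (2,1) (1,1) (1,2) (1,3) (1,4) (2,4) (3,4) (4,4) | (2,3) (3,3) (3,2) (4,2) (4,1) (3,1) (2,1) (2,2) (1,2) (1,3) (1,4) (2,4) (3,4) (4,4) | (2,3) (2,2) (3,2) (4,2) (4,1) (3,1) (2,1) (1,1) (1,2) (1,3) (1,4) (2,4) (3,4) (4,4) | (2,3) (2,4) (1,4) (1,3) (1,2) (2,2) (2,1) (3,1) (4,1) (4,2) (3,2) (3,3) (3,4) (4,4) | (2,3) (2,4) (1,4) (1,3) (1,2) (1,1) (2,1) (3,1) (4,1) (4,2) (3,2) (3,3) (3,4) (4,4).
That gives 5 routes.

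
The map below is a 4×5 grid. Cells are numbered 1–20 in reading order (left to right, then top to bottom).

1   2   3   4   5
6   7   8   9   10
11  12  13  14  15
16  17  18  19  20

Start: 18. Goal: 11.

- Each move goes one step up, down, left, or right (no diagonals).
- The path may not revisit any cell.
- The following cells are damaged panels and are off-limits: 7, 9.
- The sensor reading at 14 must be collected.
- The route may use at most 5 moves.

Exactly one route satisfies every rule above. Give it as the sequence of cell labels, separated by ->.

18 -> 19 -> 14 -> 13 -> 12 -> 11

Any route must reach 14 and still end at 11 within 5 moves, so the order of the required stops is forced.
Route from 18: right 1 to 19, up 1 to 14, left 3 to 11 — 5 moves in all.
Check: all required cells visited; 5 ≤ 5 moves.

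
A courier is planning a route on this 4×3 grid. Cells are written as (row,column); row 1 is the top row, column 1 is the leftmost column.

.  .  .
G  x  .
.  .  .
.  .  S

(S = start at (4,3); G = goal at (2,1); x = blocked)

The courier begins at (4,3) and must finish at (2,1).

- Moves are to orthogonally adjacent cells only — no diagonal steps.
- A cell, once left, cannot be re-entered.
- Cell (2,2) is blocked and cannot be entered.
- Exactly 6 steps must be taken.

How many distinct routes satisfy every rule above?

Need simple routes of exactly 6 moves from (4,3) to (2,1) (Manhattan distance 4, so 1 moves are spent on a detour and 1 undoing it).
Enumerating: (4,3) (3,3) (2,3) (1,3) (1,2) (1,1) (2,1) | (4,3) (3,3) (3,2) (4,2) (4,1) (3,1) (2,1).
That gives 2 routes.

2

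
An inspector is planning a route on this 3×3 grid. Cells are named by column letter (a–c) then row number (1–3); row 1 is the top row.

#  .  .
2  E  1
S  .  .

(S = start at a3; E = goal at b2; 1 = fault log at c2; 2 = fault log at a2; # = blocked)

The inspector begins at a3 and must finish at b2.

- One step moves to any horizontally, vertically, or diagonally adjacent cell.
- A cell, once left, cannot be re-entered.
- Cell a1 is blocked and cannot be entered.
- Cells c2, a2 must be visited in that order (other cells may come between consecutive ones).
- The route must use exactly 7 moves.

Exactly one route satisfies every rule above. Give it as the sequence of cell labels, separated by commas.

The waypoints must appear in the order c2, a2, with no cell reused.
Route from a3: right 2 to c3, up 2 to c1, left 1 to b1, down-left 1 to a2, right 1 to b2 — 7 moves in all.
Check: order respected (1 at step 3, 2 at step 6); 7 moves as required.

a3, b3, c3, c2, c1, b1, a2, b2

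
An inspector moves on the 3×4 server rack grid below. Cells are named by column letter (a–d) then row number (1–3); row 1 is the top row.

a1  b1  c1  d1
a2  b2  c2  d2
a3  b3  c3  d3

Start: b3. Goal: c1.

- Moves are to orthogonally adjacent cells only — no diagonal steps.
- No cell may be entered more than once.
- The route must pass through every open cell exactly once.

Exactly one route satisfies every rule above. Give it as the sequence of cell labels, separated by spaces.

b3 a3 a2 a1 b1 b2 c2 c3 d3 d2 d1 c1

Need to visit all 12 open cells exactly once, starting at b3 and ending at c1.
Cell a1 has only two open neighbours (a2 and b1), so the path must pass straight through it: one of those is the cell it's entered from and the other is where it exits.
Route from b3: left 1 to a3, up 2 to a1, right 1 to b1, down 1 to b2, right 1 to c2, down 1 to c3, right 1 to d3, up 2 to d1, left 1 to c1 — 11 moves in all.
Check: all 12 open cells covered.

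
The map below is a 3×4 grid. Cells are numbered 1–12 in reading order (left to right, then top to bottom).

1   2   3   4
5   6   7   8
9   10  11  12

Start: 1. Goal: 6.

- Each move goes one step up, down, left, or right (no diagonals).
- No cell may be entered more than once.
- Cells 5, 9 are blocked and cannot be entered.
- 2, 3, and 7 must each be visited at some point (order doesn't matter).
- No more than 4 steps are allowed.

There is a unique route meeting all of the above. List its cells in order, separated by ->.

1 -> 2 -> 3 -> 7 -> 6

Any route must reach 2, 3, and 7 and still end at 6 within 4 moves, so the order of the required stops is forced.
Route from 1: 2× right (reaching 3), down to 7, left to 6 — 4 moves in all.
Check: all required cells visited; 4 ≤ 4 moves.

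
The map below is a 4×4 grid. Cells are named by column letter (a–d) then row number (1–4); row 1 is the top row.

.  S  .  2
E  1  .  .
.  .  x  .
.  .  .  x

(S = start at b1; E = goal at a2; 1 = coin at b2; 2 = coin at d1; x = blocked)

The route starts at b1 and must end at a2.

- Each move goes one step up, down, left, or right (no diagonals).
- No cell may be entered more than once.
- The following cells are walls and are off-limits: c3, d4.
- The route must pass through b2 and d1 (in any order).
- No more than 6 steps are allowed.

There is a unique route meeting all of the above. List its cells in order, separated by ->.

b1 -> c1 -> d1 -> d2 -> c2 -> b2 -> a2

Any route must reach b2 and d1 and still end at a2 within 6 moves, so the order of the required stops is forced.
Route from b1: right 2 to d1, down 1 to d2, left 3 to a2 — 6 moves in all.
Check: all required cells visited; 6 ≤ 6 moves.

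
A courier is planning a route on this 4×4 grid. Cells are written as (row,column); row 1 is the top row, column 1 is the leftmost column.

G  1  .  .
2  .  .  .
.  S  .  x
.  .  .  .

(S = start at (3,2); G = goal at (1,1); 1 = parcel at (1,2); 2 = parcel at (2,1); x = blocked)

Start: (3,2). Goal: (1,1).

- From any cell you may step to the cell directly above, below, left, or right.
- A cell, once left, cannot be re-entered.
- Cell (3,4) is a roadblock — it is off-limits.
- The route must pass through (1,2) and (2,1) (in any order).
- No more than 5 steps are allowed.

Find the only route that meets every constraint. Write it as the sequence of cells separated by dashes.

The 5-move cap with required stops at (1,2), (2,1) leaves no slack for detours.
Route from (3,2): left to (3,1), up to (2,1), right to (2,2), up to (1,2), left to (1,1) — 5 moves in all.
Check: all required cells visited; 5 ≤ 5 moves.

(3,2) - (3,1) - (2,1) - (2,2) - (1,2) - (1,1)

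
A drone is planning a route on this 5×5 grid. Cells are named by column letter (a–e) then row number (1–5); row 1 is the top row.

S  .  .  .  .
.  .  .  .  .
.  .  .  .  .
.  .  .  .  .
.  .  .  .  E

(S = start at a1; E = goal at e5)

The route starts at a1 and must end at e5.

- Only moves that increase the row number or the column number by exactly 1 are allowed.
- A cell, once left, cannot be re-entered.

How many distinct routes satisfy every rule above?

A right/down-only route from a1 to e5 makes exactly 4 down-moves and 4 right-moves in some order.
With no other constraints that would be C(8,4) = 70 routes.
That gives 70 routes.

70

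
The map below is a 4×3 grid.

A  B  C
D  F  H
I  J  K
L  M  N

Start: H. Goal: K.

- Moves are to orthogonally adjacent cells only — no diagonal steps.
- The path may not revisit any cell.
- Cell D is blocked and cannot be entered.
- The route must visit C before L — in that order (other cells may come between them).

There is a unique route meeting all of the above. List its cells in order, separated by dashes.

H - C - B - F - J - I - L - M - N - K

The waypoints must appear in the order C, L, with no cell reused.
Route from H: up to C, left to B, 2× down (reaching J), left to I, down to L, 2× right (reaching N), up to K — 9 moves in all.
Check: order respected (C at step 1, L at step 6).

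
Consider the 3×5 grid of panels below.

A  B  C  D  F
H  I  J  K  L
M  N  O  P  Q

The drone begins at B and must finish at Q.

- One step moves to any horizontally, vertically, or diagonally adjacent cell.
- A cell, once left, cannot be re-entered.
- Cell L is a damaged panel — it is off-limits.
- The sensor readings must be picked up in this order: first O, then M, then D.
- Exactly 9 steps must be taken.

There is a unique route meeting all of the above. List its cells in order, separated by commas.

The waypoints must appear in the order O, M, D, with no cell reused.
Route from B: down-right to J, down to O, 2× left (reaching M), 2× up-right (reaching C), right to D, down to K, down-right to Q — 9 moves in all.
Check: order respected (O at step 2, M at step 4, D at step 7); 9 moves as required.

B, J, O, N, M, I, C, D, K, Q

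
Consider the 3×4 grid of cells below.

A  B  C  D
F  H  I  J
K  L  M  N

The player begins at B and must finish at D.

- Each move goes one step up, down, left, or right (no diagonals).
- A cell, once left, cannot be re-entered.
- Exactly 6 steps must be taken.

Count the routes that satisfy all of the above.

Need simple routes of exactly 6 moves from B to D (Manhattan distance 2, so 2 moves are spent on a detour and 2 undoing it).
Enumerating: B H L M I C D | B H L M I J D | B H L M N J D | B H I M N J D | B A F H I C D | B A F H I J D | B C I M N J D.
That gives 7 routes.

7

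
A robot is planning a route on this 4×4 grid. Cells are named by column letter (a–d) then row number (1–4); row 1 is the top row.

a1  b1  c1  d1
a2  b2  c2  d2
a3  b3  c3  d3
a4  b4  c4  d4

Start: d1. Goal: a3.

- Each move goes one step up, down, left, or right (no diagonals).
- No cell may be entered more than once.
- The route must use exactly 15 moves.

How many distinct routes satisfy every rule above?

4

Need simple routes of exactly 15 moves from d1 to a3 (Manhattan distance 5, so 5 moves are spent on a detour and 5 undoing it).
Enumerating: d1 d2 d3 d4 c4 c3 c2 c1 b1 a1 a2 b2 b3 b4 a4 a3 | d1 d2 c2 c1 b1 a1 a2 b2 b3 c3 d3 d4 c4 b4 a4 a3 | d1 c1 b1 a1 a2 b2 b3 c3 c2 d2 d3 d4 c4 b4 a4 a3 | d1 c1 b1 a1 a2 b2 c2 d2 d3 d4 c4 c3 b3 b4 a4 a3.
That gives 4 routes.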